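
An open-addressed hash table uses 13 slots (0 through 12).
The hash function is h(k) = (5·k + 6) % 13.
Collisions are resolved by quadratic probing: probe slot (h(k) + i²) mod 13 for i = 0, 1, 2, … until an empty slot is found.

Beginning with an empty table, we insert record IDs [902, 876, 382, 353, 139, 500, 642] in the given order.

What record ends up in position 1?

642

Insert 902: h=5, slot 5 empty => index 5.
Insert 876: h=5, slot 5 occupied => index 6.
Insert 382: h=5, slots 5,6 occupied => index 9.
Insert 353: h=3, slot 3 empty => index 3.
Insert 139: h=12, slot 12 empty => index 12.
Insert 500: h=10, slot 10 empty => index 10.
Insert 642: h=5, slots 5,6,9 occupied => index 1.
Table: [., 642, ., 353, ., 902, 876, ., ., 382, 500, ., 139]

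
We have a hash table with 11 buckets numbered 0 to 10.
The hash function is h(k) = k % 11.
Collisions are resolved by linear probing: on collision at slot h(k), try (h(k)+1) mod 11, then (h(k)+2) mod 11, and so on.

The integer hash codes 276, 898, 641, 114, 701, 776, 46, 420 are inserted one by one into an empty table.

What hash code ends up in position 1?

276

276 hashes to 1; slot 1 is free → place at 1.
898 hashes to 7; slot 7 is free → place at 7.
641 hashes to 3; slot 3 is free → place at 3.
114 hashes to 4; slot 4 is free → place at 4.
701 hashes to 8; slot 8 is free → place at 8.
776 hashes to 6; slot 6 is free → place at 6.
46 hashes to 2; slot 2 is free → place at 2.
420 hashes to 2; 2,3,4 taken → place at 5.
Table: [-, 276, 46, 641, 114, 420, 776, 898, 701, -, -]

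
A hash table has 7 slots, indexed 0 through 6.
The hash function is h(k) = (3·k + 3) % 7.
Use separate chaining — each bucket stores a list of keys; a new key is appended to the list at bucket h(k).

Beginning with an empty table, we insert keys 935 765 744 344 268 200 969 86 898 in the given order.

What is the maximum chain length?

935 → bucket 1
765 → bucket 2
744 → bucket 2 (collision)
344 → bucket 6
268 → bucket 2 (collision)
200 → bucket 1 (collision)
969 → bucket 5
86 → bucket 2 (collision)
898 → bucket 2 (collision)
Final buckets:
0: —
1: 935 -> 200
2: 765 -> 744 -> 268 -> 86 -> 898
3: —
4: —
5: 969
6: 344

5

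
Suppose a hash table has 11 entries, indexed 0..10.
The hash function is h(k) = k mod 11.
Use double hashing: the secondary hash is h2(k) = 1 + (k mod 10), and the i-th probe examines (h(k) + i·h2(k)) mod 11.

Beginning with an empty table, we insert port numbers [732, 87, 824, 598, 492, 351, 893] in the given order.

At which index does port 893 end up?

3

732 hashes to 6; slot 6 is free → place at 6.
87 hashes to 10; slot 10 is free → place at 10.
824 hashes to 10, h2=5; 10 taken → place at 4.
598 hashes to 4, h2=9; 4 taken → place at 2.
492 hashes to 8; slot 8 is free → place at 8.
351 hashes to 10, h2=2; 10 taken → place at 1.
893 hashes to 2, h2=4; 2,6,10 taken → place at 3.
Table: [_, 351, 598, 893, 824, _, 732, _, 492, _, 87]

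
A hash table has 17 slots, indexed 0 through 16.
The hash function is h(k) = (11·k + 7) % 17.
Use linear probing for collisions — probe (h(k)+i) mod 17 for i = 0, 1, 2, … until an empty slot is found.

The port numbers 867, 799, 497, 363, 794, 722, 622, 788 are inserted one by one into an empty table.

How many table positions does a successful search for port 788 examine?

2

867: h=7 => slot 7
799: h=7, probe 7,8 => slot 8
497: h=0 => slot 0
363: h=5 => slot 5
794: h=3 => slot 3
722: h=10 => slot 10
622: h=15 => slot 15
788: h=5, probe 5,6 => slot 6
Table: [497, ∅, ∅, 794, ∅, 363, 788, 867, 799, ∅, 722, ∅, ∅, ∅, ∅, 622, ∅]
Lookup 788: h=5, probe 5,6 → found at 6.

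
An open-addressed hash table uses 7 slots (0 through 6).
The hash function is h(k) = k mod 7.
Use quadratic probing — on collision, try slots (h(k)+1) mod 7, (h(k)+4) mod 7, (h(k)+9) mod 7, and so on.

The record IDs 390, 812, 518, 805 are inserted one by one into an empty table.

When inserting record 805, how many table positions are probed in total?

3

390 hashes to 5; slot 5 is free -> place at 5.
812 hashes to 0; slot 0 is free -> place at 0.
518 hashes to 0; 0 taken -> place at 1.
805 hashes to 0; 0,1 taken -> place at 4.
Table: [812, 518, —, —, 805, 390, —]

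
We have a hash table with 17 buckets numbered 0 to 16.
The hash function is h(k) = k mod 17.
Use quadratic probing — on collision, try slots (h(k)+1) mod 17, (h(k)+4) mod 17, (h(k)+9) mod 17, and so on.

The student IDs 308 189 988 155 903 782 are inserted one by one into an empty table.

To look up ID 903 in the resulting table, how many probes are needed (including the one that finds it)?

308 hashes to 2; slot 2 is free => place at 2.
189 hashes to 2; 2 taken => place at 3.
988 hashes to 2; 2,3 taken => place at 6.
155 hashes to 2; 2,3,6 taken => place at 11.
903 hashes to 2; 2,3,6,11 taken => place at 1.
782 hashes to 0; slot 0 is free => place at 0.
Table: [782, 903, 308, 189, ∅, ∅, 988, ∅, ∅, ∅, ∅, 155, ∅, ∅, ∅, ∅, ∅]
Lookup 903: h=2, probe 2,3,6,11,1 → found at 1.

5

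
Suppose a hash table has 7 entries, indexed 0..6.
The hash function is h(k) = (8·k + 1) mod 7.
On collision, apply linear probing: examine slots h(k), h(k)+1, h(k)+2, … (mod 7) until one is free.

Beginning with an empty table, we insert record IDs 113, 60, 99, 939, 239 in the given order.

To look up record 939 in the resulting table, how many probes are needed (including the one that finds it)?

Insert 113: h=2, slot 2 empty => index 2.
Insert 60: h=5, slot 5 empty => index 5.
Insert 99: h=2, slot 2 occupied => index 3.
Insert 939: h=2, slots 2,3 occupied => index 4.
Insert 239: h=2, slots 2,3,4,5 occupied => index 6.
Table: [-, -, 113, 99, 939, 60, 239]
Lookup 939: h=2, probe 2,3,4 → found at 4.

3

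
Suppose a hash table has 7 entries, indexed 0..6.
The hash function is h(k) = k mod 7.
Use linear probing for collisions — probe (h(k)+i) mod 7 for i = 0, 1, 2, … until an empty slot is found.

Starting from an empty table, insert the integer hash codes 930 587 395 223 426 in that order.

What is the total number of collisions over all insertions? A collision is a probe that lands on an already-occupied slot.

6

Insert 930: h=6, slot 6 empty -> index 6.
Insert 587: h=6, slot 6 occupied -> index 0.
Insert 395: h=3, slot 3 empty -> index 3.
Insert 223: h=6, slots 6,0 occupied -> index 1.
Insert 426: h=6, slots 6,0,1 occupied -> index 2.
Table: [587, 223, 426, 395, _, _, 930]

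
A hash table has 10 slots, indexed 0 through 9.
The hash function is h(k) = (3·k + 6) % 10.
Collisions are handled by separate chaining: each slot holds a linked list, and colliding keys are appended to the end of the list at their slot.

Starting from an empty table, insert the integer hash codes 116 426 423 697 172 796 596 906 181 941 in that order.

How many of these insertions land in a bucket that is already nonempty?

Insert 116: h=4, bucket 4 empty -> new chain.
Insert 426: h=4, bucket 4 nonempty -> append to chain.
Insert 423: h=5, bucket 5 empty -> new chain.
Insert 697: h=7, bucket 7 empty -> new chain.
Insert 172: h=2, bucket 2 empty -> new chain.
Insert 796: h=4, bucket 4 nonempty -> append to chain.
Insert 596: h=4, bucket 4 nonempty -> append to chain.
Insert 906: h=4, bucket 4 nonempty -> append to chain.
Insert 181: h=9, bucket 9 empty -> new chain.
Insert 941: h=9, bucket 9 nonempty -> append to chain.
Final buckets:
0: -
1: -
2: 172
3: -
4: 116 -> 426 -> 796 -> 596 -> 906
5: 423
6: -
7: 697
8: -
9: 181 -> 941

5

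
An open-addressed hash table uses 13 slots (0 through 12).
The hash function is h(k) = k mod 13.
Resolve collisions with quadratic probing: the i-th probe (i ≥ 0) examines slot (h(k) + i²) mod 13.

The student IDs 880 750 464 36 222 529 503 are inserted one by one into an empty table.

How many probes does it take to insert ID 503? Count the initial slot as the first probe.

880: h=9 -> slot 9
750: h=9, probe 9,10 -> slot 10
464: h=9, probe 9,10,0 -> slot 0
36: h=10, probe 10,11 -> slot 11
222: h=1 -> slot 1
529: h=9, probe 9,10,0,5 -> slot 5
503: h=9, probe 9,10,0,5,12 -> slot 12
Table: [464, 222, ., ., ., 529, ., ., ., 880, 750, 36, 503]

5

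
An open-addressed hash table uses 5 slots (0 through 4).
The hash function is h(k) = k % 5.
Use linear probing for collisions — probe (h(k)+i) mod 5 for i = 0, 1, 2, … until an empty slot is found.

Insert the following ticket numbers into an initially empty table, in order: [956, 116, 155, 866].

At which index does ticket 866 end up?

3

Insert 956: h=1, slot 1 empty => index 1.
Insert 116: h=1, slot 1 occupied => index 2.
Insert 155: h=0, slot 0 empty => index 0.
Insert 866: h=1, slots 1,2 occupied => index 3.
Table: [155, 956, 116, 866, -]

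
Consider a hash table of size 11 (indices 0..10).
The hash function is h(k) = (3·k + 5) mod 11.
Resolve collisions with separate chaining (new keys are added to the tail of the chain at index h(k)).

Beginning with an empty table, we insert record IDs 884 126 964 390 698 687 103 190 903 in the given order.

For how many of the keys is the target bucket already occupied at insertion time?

884 → bucket 6
126 → bucket 9
964 → bucket 4
390 → bucket 9 (collision)
698 → bucket 9 (collision)
687 → bucket 9 (collision)
103 → bucket 6 (collision)
190 → bucket 3
903 → bucket 8
Final buckets:
0: _
1: _
2: _
3: 190
4: 964
5: _
6: 884 -> 103
7: _
8: 903
9: 126 -> 390 -> 698 -> 687
10: _

4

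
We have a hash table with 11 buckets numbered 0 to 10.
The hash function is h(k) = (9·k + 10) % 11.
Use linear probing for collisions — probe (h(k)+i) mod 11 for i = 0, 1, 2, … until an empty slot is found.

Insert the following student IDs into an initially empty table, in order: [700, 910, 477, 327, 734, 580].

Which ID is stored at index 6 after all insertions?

Insert 700: h=7, slot 7 empty -> index 7.
Insert 910: h=5, slot 5 empty -> index 5.
Insert 477: h=2, slot 2 empty -> index 2.
Insert 327: h=5, slot 5 occupied -> index 6.
Insert 734: h=5, slots 5,6,7 occupied -> index 8.
Insert 580: h=5, slots 5,6,7,8 occupied -> index 9.
Table: [_, _, 477, _, _, 910, 327, 700, 734, 580, _]

327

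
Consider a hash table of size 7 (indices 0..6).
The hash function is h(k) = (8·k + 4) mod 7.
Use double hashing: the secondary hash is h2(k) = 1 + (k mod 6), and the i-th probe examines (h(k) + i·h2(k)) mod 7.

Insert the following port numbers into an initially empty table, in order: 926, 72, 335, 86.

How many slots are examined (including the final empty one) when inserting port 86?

2

926: h=6 -> slot 6
72: h=6, h2=1, probe 6,0 -> slot 0
335: h=3 -> slot 3
86: h=6, h2=3, probe 6,2 -> slot 2
Table: [72, _, 86, 335, _, _, 926]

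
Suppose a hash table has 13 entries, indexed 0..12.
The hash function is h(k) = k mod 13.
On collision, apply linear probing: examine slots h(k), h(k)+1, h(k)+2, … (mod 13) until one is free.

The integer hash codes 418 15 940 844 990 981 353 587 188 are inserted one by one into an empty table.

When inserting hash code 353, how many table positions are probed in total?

418 hashes to 2; slot 2 is free -> place at 2.
15 hashes to 2; 2 taken -> place at 3.
940 hashes to 4; slot 4 is free -> place at 4.
844 hashes to 12; slot 12 is free -> place at 12.
990 hashes to 2; 2,3,4 taken -> place at 5.
981 hashes to 6; slot 6 is free -> place at 6.
353 hashes to 2; 2,3,4,5,6 taken -> place at 7.
587 hashes to 2; 2,3,4,5,6,7 taken -> place at 8.
188 hashes to 6; 6,7,8 taken -> place at 9.
Table: [_, _, 418, 15, 940, 990, 981, 353, 587, 188, _, _, 844]

6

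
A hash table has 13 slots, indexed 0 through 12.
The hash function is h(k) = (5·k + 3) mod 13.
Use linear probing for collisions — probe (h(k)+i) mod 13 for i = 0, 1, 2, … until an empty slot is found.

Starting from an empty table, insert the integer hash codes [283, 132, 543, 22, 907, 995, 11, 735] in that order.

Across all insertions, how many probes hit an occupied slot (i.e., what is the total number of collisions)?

283: h=1 → slot 1
132: h=0 → slot 0
543: h=1, probe 1,2 → slot 2
22: h=9 → slot 9
907: h=1, probe 1,2,3 → slot 3
995: h=12 → slot 12
11: h=6 → slot 6
735: h=12, probe 12,0,1,2,3,4 → slot 4
Table: [132, 283, 543, 907, 735, ., 11, ., ., 22, ., ., 995]

8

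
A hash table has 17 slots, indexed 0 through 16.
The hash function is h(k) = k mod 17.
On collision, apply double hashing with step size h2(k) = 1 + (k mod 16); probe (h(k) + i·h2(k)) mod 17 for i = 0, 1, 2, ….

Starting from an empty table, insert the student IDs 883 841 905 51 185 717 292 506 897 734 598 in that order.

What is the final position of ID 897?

883: h=16 -> slot 16
841: h=8 -> slot 8
905: h=4 -> slot 4
51: h=0 -> slot 0
185: h=15 -> slot 15
717: h=3 -> slot 3
292: h=3, h2=5, probe 3,8,13 -> slot 13
506: h=13, h2=11, probe 13,7 -> slot 7
897: h=13, h2=2, probe 13,15,0,2 -> slot 2
734: h=3, h2=15, probe 3,1 -> slot 1
598: h=3, h2=7, probe 3,10 -> slot 10
Table: [51, 734, 897, 717, 905, ., ., 506, 841, ., 598, ., ., 292, ., 185, 883]

2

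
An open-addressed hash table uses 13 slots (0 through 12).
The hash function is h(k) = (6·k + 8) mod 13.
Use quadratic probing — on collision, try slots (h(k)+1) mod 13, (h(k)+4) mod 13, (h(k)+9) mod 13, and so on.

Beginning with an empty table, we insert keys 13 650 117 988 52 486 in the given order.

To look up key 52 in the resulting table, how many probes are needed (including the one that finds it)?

5

13: h=8 → slot 8
650: h=8, probe 8,9 → slot 9
117: h=8, probe 8,9,12 → slot 12
988: h=8, probe 8,9,12,4 → slot 4
52: h=8, probe 8,9,12,4,11 → slot 11
486: h=12, probe 12,0 → slot 0
Table: [486, —, —, —, 988, —, —, —, 13, 650, —, 52, 117]
Lookup 52: h=8, probe 8,9,12,4,11 → found at 11.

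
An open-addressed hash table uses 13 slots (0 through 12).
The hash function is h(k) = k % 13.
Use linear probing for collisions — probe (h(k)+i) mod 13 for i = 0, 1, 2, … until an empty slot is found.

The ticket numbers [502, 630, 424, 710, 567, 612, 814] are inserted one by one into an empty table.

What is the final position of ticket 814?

12

502 hashes to 8; slot 8 is free -> place at 8.
630 hashes to 6; slot 6 is free -> place at 6.
424 hashes to 8; 8 taken -> place at 9.
710 hashes to 8; 8,9 taken -> place at 10.
567 hashes to 8; 8,9,10 taken -> place at 11.
612 hashes to 1; slot 1 is free -> place at 1.
814 hashes to 8; 8,9,10,11 taken -> place at 12.
Table: [_, 612, _, _, _, _, 630, _, 502, 424, 710, 567, 814]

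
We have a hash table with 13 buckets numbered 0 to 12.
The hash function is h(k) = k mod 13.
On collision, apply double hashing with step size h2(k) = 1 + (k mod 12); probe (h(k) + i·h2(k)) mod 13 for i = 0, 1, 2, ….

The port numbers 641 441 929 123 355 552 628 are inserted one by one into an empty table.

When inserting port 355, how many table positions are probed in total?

641 hashes to 4; slot 4 is free => place at 4.
441 hashes to 12; slot 12 is free => place at 12.
929 hashes to 6; slot 6 is free => place at 6.
123 hashes to 6, h2=4; 6 taken => place at 10.
355 hashes to 4, h2=8; 4,12 taken => place at 7.
552 hashes to 6, h2=1; 6,7 taken => place at 8.
628 hashes to 4, h2=5; 4 taken => place at 9.
Table: [., ., ., ., 641, ., 929, 355, 552, 628, 123, ., 441]

3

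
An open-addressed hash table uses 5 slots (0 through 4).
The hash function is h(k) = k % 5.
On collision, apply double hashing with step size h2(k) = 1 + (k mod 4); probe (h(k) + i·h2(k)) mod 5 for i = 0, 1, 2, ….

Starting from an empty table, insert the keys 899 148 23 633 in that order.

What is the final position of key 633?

Insert 899: h=4, slot 4 empty → index 4.
Insert 148: h=3, slot 3 empty → index 3.
Insert 23: h=3, h2=4, slot 3 occupied → index 2.
Insert 633: h=3, h2=2, slot 3 occupied → index 0.
Table: [633, ., 23, 148, 899]

0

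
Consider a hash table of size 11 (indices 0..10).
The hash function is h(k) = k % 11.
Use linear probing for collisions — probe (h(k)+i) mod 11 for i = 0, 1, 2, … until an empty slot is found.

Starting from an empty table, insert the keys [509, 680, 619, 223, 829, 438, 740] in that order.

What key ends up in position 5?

223

509: h=3 => slot 3
680: h=9 => slot 9
619: h=3, probe 3,4 => slot 4
223: h=3, probe 3,4,5 => slot 5
829: h=4, probe 4,5,6 => slot 6
438: h=9, probe 9,10 => slot 10
740: h=3, probe 3,4,5,6,7 => slot 7
Table: [∅, ∅, ∅, 509, 619, 223, 829, 740, ∅, 680, 438]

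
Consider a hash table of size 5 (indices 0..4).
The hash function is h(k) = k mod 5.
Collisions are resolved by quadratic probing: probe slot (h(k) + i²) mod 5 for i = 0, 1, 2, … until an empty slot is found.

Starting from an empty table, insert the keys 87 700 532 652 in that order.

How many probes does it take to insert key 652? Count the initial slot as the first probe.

Insert 87: h=2, slot 2 empty → index 2.
Insert 700: h=0, slot 0 empty → index 0.
Insert 532: h=2, slot 2 occupied → index 3.
Insert 652: h=2, slots 2,3 occupied → index 1.
Table: [700, 652, 87, 532, _]

3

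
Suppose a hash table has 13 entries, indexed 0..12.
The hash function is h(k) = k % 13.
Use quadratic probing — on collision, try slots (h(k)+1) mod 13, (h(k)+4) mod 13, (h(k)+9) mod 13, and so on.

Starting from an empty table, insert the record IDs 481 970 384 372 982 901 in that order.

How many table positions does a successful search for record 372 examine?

Insert 481: h=0, slot 0 empty → index 0.
Insert 970: h=8, slot 8 empty → index 8.
Insert 384: h=7, slot 7 empty → index 7.
Insert 372: h=8, slot 8 occupied → index 9.
Insert 982: h=7, slots 7,8 occupied → index 11.
Insert 901: h=4, slot 4 empty → index 4.
Table: [481, —, —, —, 901, —, —, 384, 970, 372, —, 982, —]
Lookup 372: h=8, probe 8,9 → found at 9.

2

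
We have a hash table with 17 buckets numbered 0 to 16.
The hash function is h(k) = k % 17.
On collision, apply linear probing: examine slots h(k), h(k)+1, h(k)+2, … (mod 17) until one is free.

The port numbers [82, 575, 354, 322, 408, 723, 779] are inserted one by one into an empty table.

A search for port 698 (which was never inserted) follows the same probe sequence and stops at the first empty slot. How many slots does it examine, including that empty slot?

3

82 hashes to 14; slot 14 is free => place at 14.
575 hashes to 14; 14 taken => place at 15.
354 hashes to 14; 14,15 taken => place at 16.
322 hashes to 16; 16 taken => place at 0.
408 hashes to 0; 0 taken => place at 1.
723 hashes to 9; slot 9 is free => place at 9.
779 hashes to 14; 14,15,16,0,1 taken => place at 2.
Table: [322, 408, 779, -, -, -, -, -, -, 723, -, -, -, -, 82, 575, 354]
Lookup 698: h=1, probe 1,2,3 → slot 3 empty, not found.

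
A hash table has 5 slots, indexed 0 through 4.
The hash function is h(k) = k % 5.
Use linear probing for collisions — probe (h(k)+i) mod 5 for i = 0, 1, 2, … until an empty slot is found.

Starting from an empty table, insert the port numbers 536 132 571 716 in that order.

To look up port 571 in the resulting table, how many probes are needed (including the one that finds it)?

536 hashes to 1; slot 1 is free => place at 1.
132 hashes to 2; slot 2 is free => place at 2.
571 hashes to 1; 1,2 taken => place at 3.
716 hashes to 1; 1,2,3 taken => place at 4.
Table: [∅, 536, 132, 571, 716]
Lookup 571: h=1, probe 1,2,3 → found at 3.

3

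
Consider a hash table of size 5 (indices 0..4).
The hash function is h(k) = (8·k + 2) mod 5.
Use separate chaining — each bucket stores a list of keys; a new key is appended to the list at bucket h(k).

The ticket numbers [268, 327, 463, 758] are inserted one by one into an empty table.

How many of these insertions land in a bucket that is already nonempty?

268 -> bucket 1
327 -> bucket 3
463 -> bucket 1 (collision)
758 -> bucket 1 (collision)
Final buckets:
0: ∅
1: 268 -> 463 -> 758
2: ∅
3: 327
4: ∅

2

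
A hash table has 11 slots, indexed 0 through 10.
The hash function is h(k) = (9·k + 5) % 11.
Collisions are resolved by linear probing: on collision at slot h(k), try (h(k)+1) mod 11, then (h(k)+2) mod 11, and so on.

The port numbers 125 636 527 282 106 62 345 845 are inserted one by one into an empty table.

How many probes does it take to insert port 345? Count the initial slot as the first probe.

125: h=8 → slot 8
636: h=9 → slot 9
527: h=7 → slot 7
282: h=2 → slot 2
106: h=2, probe 2,3 → slot 3
62: h=2, probe 2,3,4 → slot 4
345: h=8, probe 8,9,10 → slot 10
845: h=9, probe 9,10,0 → slot 0
Table: [845, ., 282, 106, 62, ., ., 527, 125, 636, 345]

3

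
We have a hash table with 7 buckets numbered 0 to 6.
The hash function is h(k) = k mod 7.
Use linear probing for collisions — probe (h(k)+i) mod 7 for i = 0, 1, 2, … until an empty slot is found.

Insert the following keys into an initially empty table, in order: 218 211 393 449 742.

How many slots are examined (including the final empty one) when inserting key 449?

4

Insert 218: h=1, slot 1 empty → index 1.
Insert 211: h=1, slot 1 occupied → index 2.
Insert 393: h=1, slots 1,2 occupied → index 3.
Insert 449: h=1, slots 1,2,3 occupied → index 4.
Insert 742: h=0, slot 0 empty → index 0.
Table: [742, 218, 211, 393, 449, —, —]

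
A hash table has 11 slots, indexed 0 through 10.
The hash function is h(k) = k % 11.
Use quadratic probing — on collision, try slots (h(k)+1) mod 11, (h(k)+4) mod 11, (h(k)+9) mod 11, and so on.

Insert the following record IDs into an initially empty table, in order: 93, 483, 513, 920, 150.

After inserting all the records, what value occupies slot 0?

150

93: h=5 → slot 5
483: h=10 → slot 10
513: h=7 → slot 7
920: h=7, probe 7,8 → slot 8
150: h=7, probe 7,8,0 → slot 0
Table: [150, —, —, —, —, 93, —, 513, 920, —, 483]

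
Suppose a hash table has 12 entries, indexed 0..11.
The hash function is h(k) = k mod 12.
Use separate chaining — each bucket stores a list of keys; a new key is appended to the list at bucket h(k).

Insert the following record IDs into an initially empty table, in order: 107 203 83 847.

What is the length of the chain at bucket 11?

107 -> bucket 11
203 -> bucket 11 (collision)
83 -> bucket 11 (collision)
847 -> bucket 7
Final buckets:
0: -
1: -
2: -
3: -
4: -
5: -
6: -
7: 847
8: -
9: -
10: -
11: 107 -> 203 -> 83

3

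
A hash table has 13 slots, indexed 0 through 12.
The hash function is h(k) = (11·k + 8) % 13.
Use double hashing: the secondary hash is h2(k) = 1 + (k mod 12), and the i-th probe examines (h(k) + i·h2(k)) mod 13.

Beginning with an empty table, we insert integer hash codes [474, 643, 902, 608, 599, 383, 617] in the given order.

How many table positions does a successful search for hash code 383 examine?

2

Insert 474: h=9, slot 9 empty → index 9.
Insert 643: h=9, h2=8, slot 9 occupied → index 4.
Insert 902: h=11, slot 11 empty → index 11.
Insert 608: h=1, slot 1 empty → index 1.
Insert 599: h=6, slot 6 empty → index 6.
Insert 383: h=9, h2=12, slot 9 occupied → index 8.
Insert 617: h=9, h2=6, slot 9 occupied → index 2.
Table: [_, 608, 617, _, 643, _, 599, _, 383, 474, _, 902, _]
Lookup 383: h=9, h2=12, probe 9,8 → found at 8.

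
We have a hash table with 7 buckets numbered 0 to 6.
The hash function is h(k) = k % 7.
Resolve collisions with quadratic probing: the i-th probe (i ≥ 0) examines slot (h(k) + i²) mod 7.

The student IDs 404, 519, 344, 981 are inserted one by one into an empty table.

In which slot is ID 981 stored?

3

404: h=5 -> slot 5
519: h=1 -> slot 1
344: h=1, probe 1,2 -> slot 2
981: h=1, probe 1,2,5,3 -> slot 3
Table: [_, 519, 344, 981, _, 404, _]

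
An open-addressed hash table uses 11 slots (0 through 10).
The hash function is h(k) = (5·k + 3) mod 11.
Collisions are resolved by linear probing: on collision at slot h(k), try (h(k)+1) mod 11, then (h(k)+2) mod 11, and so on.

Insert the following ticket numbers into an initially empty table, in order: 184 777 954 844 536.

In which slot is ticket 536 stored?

2

Insert 184: h=10, slot 10 empty => index 10.
Insert 777: h=5, slot 5 empty => index 5.
Insert 954: h=10, slot 10 occupied => index 0.
Insert 844: h=10, slots 10,0 occupied => index 1.
Insert 536: h=10, slots 10,0,1 occupied => index 2.
Table: [954, 844, 536, -, -, 777, -, -, -, -, 184]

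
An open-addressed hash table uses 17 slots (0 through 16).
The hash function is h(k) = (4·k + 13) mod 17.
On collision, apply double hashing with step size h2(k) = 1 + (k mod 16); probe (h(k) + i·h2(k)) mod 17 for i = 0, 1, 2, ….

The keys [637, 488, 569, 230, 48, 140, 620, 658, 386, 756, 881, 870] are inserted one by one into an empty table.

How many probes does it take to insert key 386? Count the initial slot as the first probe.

637 hashes to 11; slot 11 is free -> place at 11.
488 hashes to 10; slot 10 is free -> place at 10.
569 hashes to 11, h2=10; 11 taken -> place at 4.
230 hashes to 15; slot 15 is free -> place at 15.
48 hashes to 1; slot 1 is free -> place at 1.
140 hashes to 12; slot 12 is free -> place at 12.
620 hashes to 11, h2=13; 11 taken -> place at 7.
658 hashes to 10, h2=3; 10 taken -> place at 13.
386 hashes to 10, h2=3; 10,13 taken -> place at 16.
756 hashes to 11, h2=5; 11,16,4 taken -> place at 9.
881 hashes to 1, h2=2; 1 taken -> place at 3.
870 hashes to 8; slot 8 is free -> place at 8.
Table: [., 48, ., 881, 569, ., ., 620, 870, 756, 488, 637, 140, 658, ., 230, 386]

3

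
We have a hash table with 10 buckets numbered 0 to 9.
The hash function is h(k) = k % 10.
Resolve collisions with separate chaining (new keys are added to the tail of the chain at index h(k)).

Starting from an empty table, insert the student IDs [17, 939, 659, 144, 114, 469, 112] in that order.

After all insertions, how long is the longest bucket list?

17 -> bucket 7
939 -> bucket 9
659 -> bucket 9 (collision)
144 -> bucket 4
114 -> bucket 4 (collision)
469 -> bucket 9 (collision)
112 -> bucket 2
Final buckets:
0: .
1: .
2: 112
3: .
4: 144 -> 114
5: .
6: .
7: 17
8: .
9: 939 -> 659 -> 469

3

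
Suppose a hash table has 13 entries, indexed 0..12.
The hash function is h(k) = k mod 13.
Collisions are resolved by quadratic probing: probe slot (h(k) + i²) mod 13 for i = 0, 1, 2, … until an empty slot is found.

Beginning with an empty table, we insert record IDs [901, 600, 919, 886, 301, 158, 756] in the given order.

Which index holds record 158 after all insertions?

Insert 901: h=4, slot 4 empty => index 4.
Insert 600: h=2, slot 2 empty => index 2.
Insert 919: h=9, slot 9 empty => index 9.
Insert 886: h=2, slot 2 occupied => index 3.
Insert 301: h=2, slots 2,3 occupied => index 6.
Insert 158: h=2, slots 2,3,6 occupied => index 11.
Insert 756: h=2, slots 2,3,6,11 occupied => index 5.
Table: [-, -, 600, 886, 901, 756, 301, -, -, 919, -, 158, -]

11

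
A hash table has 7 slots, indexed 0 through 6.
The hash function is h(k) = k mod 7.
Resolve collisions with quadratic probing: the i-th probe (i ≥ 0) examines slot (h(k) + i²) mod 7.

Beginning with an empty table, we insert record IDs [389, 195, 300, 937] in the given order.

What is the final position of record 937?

3

389: h=4 -> slot 4
195: h=6 -> slot 6
300: h=6, probe 6,0 -> slot 0
937: h=6, probe 6,0,3 -> slot 3
Table: [300, ∅, ∅, 937, 389, ∅, 195]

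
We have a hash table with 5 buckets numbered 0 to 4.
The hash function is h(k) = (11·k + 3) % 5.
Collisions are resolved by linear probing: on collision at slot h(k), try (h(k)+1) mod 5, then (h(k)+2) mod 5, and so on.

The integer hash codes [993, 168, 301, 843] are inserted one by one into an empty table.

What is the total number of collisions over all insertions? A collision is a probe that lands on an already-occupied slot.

3

Insert 993: h=1, slot 1 empty => index 1.
Insert 168: h=1, slot 1 occupied => index 2.
Insert 301: h=4, slot 4 empty => index 4.
Insert 843: h=1, slots 1,2 occupied => index 3.
Table: [—, 993, 168, 843, 301]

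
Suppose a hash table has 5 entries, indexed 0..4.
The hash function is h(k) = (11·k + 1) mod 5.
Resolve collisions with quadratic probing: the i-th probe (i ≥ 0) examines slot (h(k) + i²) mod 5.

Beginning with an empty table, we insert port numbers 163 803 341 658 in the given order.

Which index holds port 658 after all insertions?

3

163: h=4 => slot 4
803: h=4, probe 4,0 => slot 0
341: h=2 => slot 2
658: h=4, probe 4,0,3 => slot 3
Table: [803, —, 341, 658, 163]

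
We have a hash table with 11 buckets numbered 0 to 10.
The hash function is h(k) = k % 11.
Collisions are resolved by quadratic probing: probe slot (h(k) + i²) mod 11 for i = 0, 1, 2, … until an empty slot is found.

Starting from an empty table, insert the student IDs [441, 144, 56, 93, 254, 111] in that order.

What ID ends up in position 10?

254

Insert 441: h=1, slot 1 empty => index 1.
Insert 144: h=1, slot 1 occupied => index 2.
Insert 56: h=1, slots 1,2 occupied => index 5.
Insert 93: h=5, slot 5 occupied => index 6.
Insert 254: h=1, slots 1,2,5 occupied => index 10.
Insert 111: h=1, slots 1,2,5,10,6 occupied => index 4.
Table: [., 441, 144, ., 111, 56, 93, ., ., ., 254]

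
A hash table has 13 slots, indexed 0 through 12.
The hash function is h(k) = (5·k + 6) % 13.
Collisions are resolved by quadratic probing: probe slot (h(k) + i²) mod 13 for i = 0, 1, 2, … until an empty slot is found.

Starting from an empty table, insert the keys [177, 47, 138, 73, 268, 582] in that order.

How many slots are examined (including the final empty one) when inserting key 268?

Insert 177: h=7, slot 7 empty → index 7.
Insert 47: h=7, slot 7 occupied → index 8.
Insert 138: h=7, slots 7,8 occupied → index 11.
Insert 73: h=7, slots 7,8,11 occupied → index 3.
Insert 268: h=7, slots 7,8,11,3 occupied → index 10.
Insert 582: h=4, slot 4 empty → index 4.
Table: [-, -, -, 73, 582, -, -, 177, 47, -, 268, 138, -]

5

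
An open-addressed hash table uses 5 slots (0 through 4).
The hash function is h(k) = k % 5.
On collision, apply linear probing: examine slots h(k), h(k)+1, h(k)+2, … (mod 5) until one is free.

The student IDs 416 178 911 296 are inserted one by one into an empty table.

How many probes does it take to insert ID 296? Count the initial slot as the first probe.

4

Insert 416: h=1, slot 1 empty => index 1.
Insert 178: h=3, slot 3 empty => index 3.
Insert 911: h=1, slot 1 occupied => index 2.
Insert 296: h=1, slots 1,2,3 occupied => index 4.
Table: [—, 416, 911, 178, 296]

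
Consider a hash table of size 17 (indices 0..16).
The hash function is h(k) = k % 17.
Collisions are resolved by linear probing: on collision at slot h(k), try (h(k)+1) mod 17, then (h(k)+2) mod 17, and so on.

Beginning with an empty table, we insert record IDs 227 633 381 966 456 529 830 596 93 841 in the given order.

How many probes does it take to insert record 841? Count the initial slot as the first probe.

2

227: h=6 -> slot 6
633: h=4 -> slot 4
381: h=7 -> slot 7
966: h=14 -> slot 14
456: h=14, probe 14,15 -> slot 15
529: h=2 -> slot 2
830: h=14, probe 14,15,16 -> slot 16
596: h=1 -> slot 1
93: h=8 -> slot 8
841: h=8, probe 8,9 -> slot 9
Table: [_, 596, 529, _, 633, _, 227, 381, 93, 841, _, _, _, _, 966, 456, 830]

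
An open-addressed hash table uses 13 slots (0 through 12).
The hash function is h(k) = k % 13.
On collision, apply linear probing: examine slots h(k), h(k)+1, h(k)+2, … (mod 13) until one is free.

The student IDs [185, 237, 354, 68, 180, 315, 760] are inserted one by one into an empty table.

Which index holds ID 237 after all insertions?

4

Insert 185: h=3, slot 3 empty -> index 3.
Insert 237: h=3, slot 3 occupied -> index 4.
Insert 354: h=3, slots 3,4 occupied -> index 5.
Insert 68: h=3, slots 3,4,5 occupied -> index 6.
Insert 180: h=11, slot 11 empty -> index 11.
Insert 315: h=3, slots 3,4,5,6 occupied -> index 7.
Insert 760: h=6, slots 6,7 occupied -> index 8.
Table: [_, _, _, 185, 237, 354, 68, 315, 760, _, _, 180, _]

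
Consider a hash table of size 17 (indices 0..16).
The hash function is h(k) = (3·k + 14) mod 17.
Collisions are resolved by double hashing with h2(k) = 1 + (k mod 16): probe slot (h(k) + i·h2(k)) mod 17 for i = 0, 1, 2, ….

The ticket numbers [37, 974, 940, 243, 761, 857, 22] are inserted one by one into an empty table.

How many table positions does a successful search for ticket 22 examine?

3

37 hashes to 6; slot 6 is free → place at 6.
974 hashes to 12; slot 12 is free → place at 12.
940 hashes to 12, h2=13; 12 taken → place at 8.
243 hashes to 12, h2=4; 12 taken → place at 16.
761 hashes to 2; slot 2 is free → place at 2.
857 hashes to 1; slot 1 is free → place at 1.
22 hashes to 12, h2=7; 12,2 taken → place at 9.
Table: [—, 857, 761, —, —, —, 37, —, 940, 22, —, —, 974, —, —, —, 243]
Lookup 22: h=12, h2=7, probe 12,2,9 → found at 9.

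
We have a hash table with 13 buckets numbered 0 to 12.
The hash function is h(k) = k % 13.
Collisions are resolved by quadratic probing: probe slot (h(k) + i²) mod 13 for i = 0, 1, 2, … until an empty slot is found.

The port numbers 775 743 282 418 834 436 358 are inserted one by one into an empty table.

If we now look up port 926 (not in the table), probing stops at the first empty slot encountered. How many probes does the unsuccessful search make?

775 hashes to 8; slot 8 is free → place at 8.
743 hashes to 2; slot 2 is free → place at 2.
282 hashes to 9; slot 9 is free → place at 9.
418 hashes to 2; 2 taken → place at 3.
834 hashes to 2; 2,3 taken → place at 6.
436 hashes to 7; slot 7 is free → place at 7.
358 hashes to 7; 7,8 taken → place at 11.
Table: [—, —, 743, 418, —, —, 834, 436, 775, 282, —, 358, —]
Lookup 926: h=3, probe 3,4 → slot 4 empty, not found.

2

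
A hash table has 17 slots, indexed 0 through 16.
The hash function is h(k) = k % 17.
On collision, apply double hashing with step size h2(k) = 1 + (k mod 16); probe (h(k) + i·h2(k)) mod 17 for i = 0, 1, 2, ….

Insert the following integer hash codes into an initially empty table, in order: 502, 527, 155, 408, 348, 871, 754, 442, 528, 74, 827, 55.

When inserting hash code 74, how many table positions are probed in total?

4

502 hashes to 9; slot 9 is free -> place at 9.
527 hashes to 0; slot 0 is free -> place at 0.
155 hashes to 2; slot 2 is free -> place at 2.
408 hashes to 0, h2=9; 0,9 taken -> place at 1.
348 hashes to 8; slot 8 is free -> place at 8.
871 hashes to 4; slot 4 is free -> place at 4.
754 hashes to 6; slot 6 is free -> place at 6.
442 hashes to 0, h2=11; 0 taken -> place at 11.
528 hashes to 1, h2=1; 1,2 taken -> place at 3.
74 hashes to 6, h2=11; 6,0,11 taken -> place at 5.
827 hashes to 11, h2=12; 11,6,1 taken -> place at 13.
55 hashes to 4, h2=8; 4 taken -> place at 12.
Table: [527, 408, 155, 528, 871, 74, 754, ., 348, 502, ., 442, 55, 827, ., ., .]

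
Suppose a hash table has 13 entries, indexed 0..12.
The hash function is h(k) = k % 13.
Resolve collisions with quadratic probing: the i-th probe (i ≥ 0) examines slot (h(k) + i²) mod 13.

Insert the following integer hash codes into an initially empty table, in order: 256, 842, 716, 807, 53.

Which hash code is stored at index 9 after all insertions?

256

256 hashes to 9; slot 9 is free → place at 9.
842 hashes to 10; slot 10 is free → place at 10.
716 hashes to 1; slot 1 is free → place at 1.
807 hashes to 1; 1 taken → place at 2.
53 hashes to 1; 1,2 taken → place at 5.
Table: [_, 716, 807, _, _, 53, _, _, _, 256, 842, _, _]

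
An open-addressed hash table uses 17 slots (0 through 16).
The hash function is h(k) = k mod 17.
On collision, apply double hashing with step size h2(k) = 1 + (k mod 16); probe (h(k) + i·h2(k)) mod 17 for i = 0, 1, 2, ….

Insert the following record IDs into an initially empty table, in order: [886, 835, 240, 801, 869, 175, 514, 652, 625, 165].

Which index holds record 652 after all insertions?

15

Insert 886: h=2, slot 2 empty => index 2.
Insert 835: h=2, h2=4, slot 2 occupied => index 6.
Insert 240: h=2, h2=1, slot 2 occupied => index 3.
Insert 801: h=2, h2=2, slot 2 occupied => index 4.
Insert 869: h=2, h2=6, slot 2 occupied => index 8.
Insert 175: h=5, slot 5 empty => index 5.
Insert 514: h=4, h2=3, slot 4 occupied => index 7.
Insert 652: h=6, h2=13, slots 6,2 occupied => index 15.
Insert 625: h=13, slot 13 empty => index 13.
Insert 165: h=12, slot 12 empty => index 12.
Table: [_, _, 886, 240, 801, 175, 835, 514, 869, _, _, _, 165, 625, _, 652, _]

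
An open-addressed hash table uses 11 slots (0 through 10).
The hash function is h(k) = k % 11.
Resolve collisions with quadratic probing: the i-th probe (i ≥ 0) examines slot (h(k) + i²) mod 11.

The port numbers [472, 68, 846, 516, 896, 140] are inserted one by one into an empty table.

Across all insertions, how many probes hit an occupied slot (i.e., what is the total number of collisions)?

3

472 hashes to 10; slot 10 is free -> place at 10.
68 hashes to 2; slot 2 is free -> place at 2.
846 hashes to 10; 10 taken -> place at 0.
516 hashes to 10; 10,0 taken -> place at 3.
896 hashes to 5; slot 5 is free -> place at 5.
140 hashes to 8; slot 8 is free -> place at 8.
Table: [846, ∅, 68, 516, ∅, 896, ∅, ∅, 140, ∅, 472]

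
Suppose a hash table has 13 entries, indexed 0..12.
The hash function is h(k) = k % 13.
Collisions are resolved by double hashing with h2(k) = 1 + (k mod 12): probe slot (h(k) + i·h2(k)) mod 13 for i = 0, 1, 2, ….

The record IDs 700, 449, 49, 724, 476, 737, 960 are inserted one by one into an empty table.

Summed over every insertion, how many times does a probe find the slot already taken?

700: h=11 => slot 11
449: h=7 => slot 7
49: h=10 => slot 10
724: h=9 => slot 9
476: h=8 => slot 8
737: h=9, h2=6, probe 9,2 => slot 2
960: h=11, h2=1, probe 11,12 => slot 12
Table: [∅, ∅, 737, ∅, ∅, ∅, ∅, 449, 476, 724, 49, 700, 960]

2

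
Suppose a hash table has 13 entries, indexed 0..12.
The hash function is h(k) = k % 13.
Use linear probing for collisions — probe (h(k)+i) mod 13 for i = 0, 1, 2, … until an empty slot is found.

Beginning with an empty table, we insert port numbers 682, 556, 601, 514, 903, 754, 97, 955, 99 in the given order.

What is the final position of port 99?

12

682 hashes to 6; slot 6 is free -> place at 6.
556 hashes to 10; slot 10 is free -> place at 10.
601 hashes to 3; slot 3 is free -> place at 3.
514 hashes to 7; slot 7 is free -> place at 7.
903 hashes to 6; 6,7 taken -> place at 8.
754 hashes to 0; slot 0 is free -> place at 0.
97 hashes to 6; 6,7,8 taken -> place at 9.
955 hashes to 6; 6,7,8,9,10 taken -> place at 11.
99 hashes to 8; 8,9,10,11 taken -> place at 12.
Table: [754, -, -, 601, -, -, 682, 514, 903, 97, 556, 955, 99]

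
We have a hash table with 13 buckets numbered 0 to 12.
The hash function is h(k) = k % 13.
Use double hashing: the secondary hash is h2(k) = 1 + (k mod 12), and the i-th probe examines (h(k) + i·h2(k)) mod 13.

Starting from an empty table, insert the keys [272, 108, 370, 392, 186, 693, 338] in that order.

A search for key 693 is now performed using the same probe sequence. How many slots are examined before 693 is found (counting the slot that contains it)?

272: h=12 -> slot 12
108: h=4 -> slot 4
370: h=6 -> slot 6
392: h=2 -> slot 2
186: h=4, h2=7, probe 4,11 -> slot 11
693: h=4, h2=10, probe 4,1 -> slot 1
338: h=0 -> slot 0
Table: [338, 693, 392, —, 108, —, 370, —, —, —, —, 186, 272]
Lookup 693: h=4, h2=10, probe 4,1 → found at 1.

2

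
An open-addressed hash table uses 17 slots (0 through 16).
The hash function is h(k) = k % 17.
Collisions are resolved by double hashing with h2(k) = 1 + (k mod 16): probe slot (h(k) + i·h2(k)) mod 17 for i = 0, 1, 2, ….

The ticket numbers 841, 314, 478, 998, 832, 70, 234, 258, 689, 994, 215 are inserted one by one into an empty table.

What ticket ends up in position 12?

998

841 hashes to 8; slot 8 is free → place at 8.
314 hashes to 8, h2=11; 8 taken → place at 2.
478 hashes to 2, h2=15; 2 taken → place at 0.
998 hashes to 12; slot 12 is free → place at 12.
832 hashes to 16; slot 16 is free → place at 16.
70 hashes to 2, h2=7; 2 taken → place at 9.
234 hashes to 13; slot 13 is free → place at 13.
258 hashes to 3; slot 3 is free → place at 3.
689 hashes to 9, h2=2; 9 taken → place at 11.
994 hashes to 8, h2=3; 8,11 taken → place at 14.
215 hashes to 11, h2=8; 11,2 taken → place at 10.
Table: [478, _, 314, 258, _, _, _, _, 841, 70, 215, 689, 998, 234, 994, _, 832]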